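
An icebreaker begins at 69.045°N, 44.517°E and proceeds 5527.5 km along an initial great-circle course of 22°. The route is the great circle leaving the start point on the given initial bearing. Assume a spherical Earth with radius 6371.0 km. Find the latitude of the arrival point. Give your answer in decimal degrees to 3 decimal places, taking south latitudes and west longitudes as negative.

latitude 58.961°

Central angle δ = d/R = 0.867603 rad.
Start latitude φ₁ = 1.205063 rad; initial bearing θ = 0.383972 rad.
Destination latitude: φ₂ = arcsin( sin φ₁ cos δ + cos φ₁ sin δ cos θ ) = arcsin(0.856821) = 58.961°.
Then Δλ = atan2(0.102192, -0.153495) = 2.554216 rad, from sin θ sin δ cos φ₁ over cos δ − sin φ₁ sin φ₂.
λ₂ = 44.517° + 146.346° = 190.863°, normalized to (−180°, 180°] → -169.137°.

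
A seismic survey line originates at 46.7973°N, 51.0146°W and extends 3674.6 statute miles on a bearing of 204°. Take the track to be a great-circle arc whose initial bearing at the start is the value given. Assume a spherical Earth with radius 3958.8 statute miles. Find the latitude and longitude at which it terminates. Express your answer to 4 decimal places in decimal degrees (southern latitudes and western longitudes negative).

latitude -3.6598°, longitude -70.0576°

Angular distance δ = d/R = 3674.6 / 3958.8 = 0.928211 rad.
With φ₁ = 46.7973° = 0.816767 rad and θ = 204° = 3.560472 rad:
Applying the spherical law of cosines for sides, sin φ₂ = sin φ₁ cos δ + cos φ₁ sin δ cos θ = -0.063832, so φ₂ = -3.6598°.
Δλ = atan2( sin θ sin δ cos φ₁ , cos δ − sin φ₁ sin φ₂ ) = atan2(-0.222908, 0.645797) = -0.332363 rad = -19.0430°.
Hence λ₂ = -51.0146° + -19.0430° = -70.0576°.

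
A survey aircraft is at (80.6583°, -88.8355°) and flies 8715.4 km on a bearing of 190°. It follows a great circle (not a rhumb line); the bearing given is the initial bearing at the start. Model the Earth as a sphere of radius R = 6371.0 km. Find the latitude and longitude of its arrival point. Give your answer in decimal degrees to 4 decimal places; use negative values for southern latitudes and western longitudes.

latitude 2.4173°, longitude -98.6373°

Central angle δ = d/R = 1.367980 rad.
With φ₁ = 80.6583° = 1.407753 rad and θ = 190° = 3.316126 rad:
Applying the spherical law of cosines for sides, sin φ₂ = sin φ₁ cos δ + cos φ₁ sin δ cos θ = 0.042178, so φ₂ = 2.4173°.
For the longitude increment, Δλ = atan2( sin θ sin δ cos φ₁, cos δ − sin φ₁ sin φ₂ ) = atan2(-0.027609, 0.159810) = -9.8018°.
λ₂ = -88.8355° + -9.8018° = -98.6373°.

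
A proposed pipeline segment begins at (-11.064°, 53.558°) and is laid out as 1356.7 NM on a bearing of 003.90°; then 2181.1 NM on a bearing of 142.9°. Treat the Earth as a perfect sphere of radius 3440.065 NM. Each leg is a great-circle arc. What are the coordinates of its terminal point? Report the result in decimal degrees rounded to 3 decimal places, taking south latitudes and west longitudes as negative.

Apply the spherical direct solution leg by leg, carrying full precision between legs.
Leg 1: from (-11.064°, 53.558°), δ = 1356.7/3440.065 = 0.394382 rad, θ = 3.9° → φ = 11.481°, λ = 55.086°.
Leg 2: from (11.481°, 55.086°), δ = 2181.1/3440.065 = 0.634029 rad, θ = 142.9° → φ = -17.618°, λ = 77.106°.

latitude -17.618°, longitude 77.106°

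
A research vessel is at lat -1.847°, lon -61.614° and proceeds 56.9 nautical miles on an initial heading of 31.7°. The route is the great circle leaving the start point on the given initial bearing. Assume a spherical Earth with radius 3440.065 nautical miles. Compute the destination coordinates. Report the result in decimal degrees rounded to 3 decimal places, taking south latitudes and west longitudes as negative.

Central angle δ = d/R = 0.016540 rad.
Converting: φ₁ = -0.032236 rad, θ = 0.553269 rad.
sin φ₂ = sin φ₁ cos δ + cos φ₁ sin δ cos θ = (-0.032231)(0.999863) + (0.999480)(0.016540)(0.850811) = -0.018161
φ₂ = asin(-0.018161) = -0.018162 rad = -1.041°.
Δλ = atan2( sin θ sin δ cos φ₁ , cos δ − sin φ₁ sin φ₂ ) = atan2(0.008687, 0.999278) = 0.008693 rad = 0.498°.
λ₂ = -61.614° + 0.498° = -61.116°.

latitude -1.041°, longitude -61.116°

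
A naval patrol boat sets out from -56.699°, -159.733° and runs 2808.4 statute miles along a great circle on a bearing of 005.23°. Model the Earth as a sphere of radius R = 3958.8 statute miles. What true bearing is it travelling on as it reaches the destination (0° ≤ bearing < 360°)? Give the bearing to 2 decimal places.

final bearing 2.99°

δ = 2808.4/3958.8 = 0.709407 rad (40.6460°).
With φ₁ = -56.699° = -0.989584 rad and θ = 5.23° = 0.091281 rad:
Applying the spherical law of cosines for sides, sin φ₂ = sin φ₁ cos δ + cos φ₁ sin δ cos θ = -0.278015, so φ₂ = -16.142°.
Δλ = atan2( sin θ sin δ cos φ₁ , cos δ − sin φ₁ sin φ₂ ) = atan2(0.032600, 0.526384) = 0.061853 rad = 3.544°.
λ₂ = -159.733° + 3.544° = -156.189°.
The forward bearing on arrival equals the back-azimuth from the destination plus 180°.
Back-azimuth from P₂ (-16.14°, -156.19°) to P₁ (-56.70°, -159.73°), with Δλ' = λ₁ − λ₂ = -3.54°: atan2( sin Δλ' cos φ₁ , cos φ₂ sin φ₁ − sin φ₂ cos φ₁ cos Δλ' ) = 182.99°.
Final bearing = (182.99° + 180°) mod 360° = 2.99°.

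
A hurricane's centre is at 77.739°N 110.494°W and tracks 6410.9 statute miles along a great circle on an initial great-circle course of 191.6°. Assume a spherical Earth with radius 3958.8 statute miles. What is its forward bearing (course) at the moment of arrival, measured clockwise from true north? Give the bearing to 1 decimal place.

final bearing 182.5°

Angular distance δ = d/R = 6410.9 / 3958.8 = 1.619405 rad.
With φ₁ = 77.739° = 1.356802 rad and θ = 191.6° = 3.344051 rad:
Destination latitude: φ₂ = arcsin( sin φ₁ cos δ + cos φ₁ sin δ cos θ ) = arcsin(-0.255263) = -14.789°.
For the longitude increment, Δλ = atan2( sin θ sin δ cos φ₁, cos δ − sin φ₁ sin φ₂ ) = atan2(-0.042652, 0.200851) = -11.989°.
Hence λ₂ = -110.494° + -11.989° = -122.483°.
The forward bearing on arrival equals the back-azimuth from the destination plus 180°.
Back-azimuth from P₂ (-14.8°, -122.5°) to P₁ (77.7°, -110.5°), with Δλ' = λ₁ − λ₂ = 12.0°: atan2( sin Δλ' cos φ₁ , cos φ₂ sin φ₁ − sin φ₂ cos φ₁ cos Δλ' ) = 2.5°.
Final bearing = (2.5° + 180°) mod 360° = 182.5°.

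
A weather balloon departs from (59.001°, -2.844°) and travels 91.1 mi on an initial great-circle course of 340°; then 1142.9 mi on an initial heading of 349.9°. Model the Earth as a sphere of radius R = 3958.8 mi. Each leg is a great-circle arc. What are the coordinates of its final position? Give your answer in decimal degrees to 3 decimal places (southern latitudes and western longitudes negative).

Apply the spherical direct solution leg by leg, carrying full precision between legs.
Leg 1: from (59.001°, -2.844°), δ = 91.1/3958.8 = 0.023012 rad, θ = 340° → φ = 60.237°, λ = -3.752°.
Leg 2: from (60.237°, -3.752°), δ = 1142.9/3958.8 = 0.288699 rad, θ = 349.9° → φ = 76.240°, λ = -15.870°.

latitude 76.240°, longitude -15.870°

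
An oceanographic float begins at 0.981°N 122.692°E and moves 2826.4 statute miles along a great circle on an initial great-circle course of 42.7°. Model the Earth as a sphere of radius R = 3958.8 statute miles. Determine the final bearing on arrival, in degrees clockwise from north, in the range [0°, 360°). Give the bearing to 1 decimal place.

Angular distance δ = d/R = 2826.4 / 3958.8 = 0.713954 rad.
Start latitude φ₁ = 0.017122 rad; initial bearing θ = 0.745256 rad.
sin φ₂ = sin φ₁ cos δ + cos φ₁ sin δ cos θ = (0.017121)(0.755779) + (0.999853)(0.654827)(0.734915) = 0.494111
φ₂ = asin(0.494111) = 0.516812 rad = 29.611°.
Then Δλ = atan2(0.444012, 0.747319) = 0.536100 rad, from sin θ sin δ cos φ₁ over cos δ − sin φ₁ sin φ₂.
Hence λ₂ = 122.692° + 30.716° = 153.408°.
The forward bearing on arrival equals the back-azimuth from the destination plus 180°.
Back-azimuth from P₂ (29.6°, 153.4°) to P₁ (1.0°, 122.7°), with Δλ' = λ₁ − λ₂ = -30.7°: atan2( sin Δλ' cos φ₁ , cos φ₂ sin φ₁ − sin φ₂ cos φ₁ cos Δλ' ) = 231.3°.
Final bearing = (231.3° + 180°) mod 360° = 51.3°.

final bearing 51.3°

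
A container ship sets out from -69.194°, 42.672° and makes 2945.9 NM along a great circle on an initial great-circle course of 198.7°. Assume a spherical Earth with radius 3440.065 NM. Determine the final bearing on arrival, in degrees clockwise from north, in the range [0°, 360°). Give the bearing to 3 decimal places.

final bearing 346.805°

The arc subtends δ = 2945.9/3440.065 = 0.856350 rad at the centre.
Start latitude φ₁ = -1.207663 rad; initial bearing θ = 3.467969 rad.
sin φ₂ = sin φ₁ cos δ + cos φ₁ sin δ cos θ = (-0.934788)(0.655199) + (0.355205)(0.755456)(-0.947210) = -0.866649
φ₂ = asin(-0.866649) = -1.048445 rad = -60.071°.
Δλ = atan2( sin θ sin δ cos φ₁ , cos δ − sin φ₁ sin φ₂ ) = atan2(-0.086034, -0.154934) = -2.634695 rad = -150.957°.
λ₂ = 42.672° + -150.957° = -108.285°.
The forward bearing on arrival equals the back-azimuth from the destination plus 180°.
Back-azimuth from P₂ (-60.071°, -108.285°) to P₁ (-69.194°, 42.672°), with Δλ' = λ₁ − λ₂ = 150.957°: atan2( sin Δλ' cos φ₁ , cos φ₂ sin φ₁ − sin φ₂ cos φ₁ cos Δλ' ) = 166.805°.
Final bearing = (166.805° + 180°) mod 360° = 346.805°.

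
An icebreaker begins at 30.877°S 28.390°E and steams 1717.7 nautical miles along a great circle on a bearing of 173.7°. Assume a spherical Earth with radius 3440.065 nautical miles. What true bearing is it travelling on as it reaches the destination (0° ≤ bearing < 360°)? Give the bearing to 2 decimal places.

δ = 1717.7/3440.065 = 0.499322 rad (28.6090°).
Start latitude φ₁ = -0.538905 rad; initial bearing θ = 3.031637 rad.
sin φ₂ = sin φ₁ cos δ + cos φ₁ sin δ cos θ = (-0.513197)(0.877907) + (0.858271)(0.478830)(-0.993961) = -0.859024
φ₂ = asin(-0.859024) = -1.033359 rad = -59.207°.
Then Δλ = atan2(0.045097, 0.437059) = 0.102819 rad, from sin θ sin δ cos φ₁ over cos δ − sin φ₁ sin φ₂.
λ₂ = 28.390° + 5.891° = 34.281°.
The forward bearing on arrival equals the back-azimuth from the destination plus 180°.
Back-azimuth from P₂ (-59.21°, 34.28°) to P₁ (-30.88°, 28.39°), with Δλ' = λ₁ − λ₂ = -5.89°: atan2( sin Δλ' cos φ₁ , cos φ₂ sin φ₁ − sin φ₂ cos φ₁ cos Δλ' ) = 349.40°.
Final bearing = (349.40° + 180°) mod 360° = 169.40°.

final bearing 169.40°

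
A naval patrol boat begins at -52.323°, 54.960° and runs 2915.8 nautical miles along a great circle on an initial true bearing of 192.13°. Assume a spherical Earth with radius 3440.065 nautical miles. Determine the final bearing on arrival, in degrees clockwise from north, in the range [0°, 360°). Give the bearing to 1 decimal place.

Central angle δ = d/R = 0.847600 rad.
Converting: φ₁ = -0.913209 rad, θ = 3.353301 rad.
Applying the spherical law of cosines for sides, sin φ₂ = sin φ₁ cos δ + cos φ₁ sin δ cos θ = -0.971771, so φ₂ = -76.354°.
Then Δλ = atan2(-0.096286, -0.107343) = -2.410439 rad, from sin θ sin δ cos φ₁ over cos δ − sin φ₁ sin φ₂.
λ₂ = 54.960° + -138.108° = -83.148°.
The forward bearing on arrival equals the back-azimuth from the destination plus 180°.
Back-azimuth from P₂ (-76.4°, -83.1°) to P₁ (-52.3°, 55.0°), with Δλ' = λ₁ − λ₂ = 138.1°: atan2( sin Δλ' cos φ₁ , cos φ₂ sin φ₁ − sin φ₂ cos φ₁ cos Δλ' ) = 147.0°.
Final bearing = (147.0° + 180°) mod 360° = 327.0°.

final bearing 327.0°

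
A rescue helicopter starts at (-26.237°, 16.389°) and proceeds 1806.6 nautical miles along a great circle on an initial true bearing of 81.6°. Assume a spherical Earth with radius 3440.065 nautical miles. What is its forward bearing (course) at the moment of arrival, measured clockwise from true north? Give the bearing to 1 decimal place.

final bearing 69.3°

Angular distance δ = d/R = 1806.6 / 3440.065 = 0.525164 rad.
Start latitude φ₁ = -0.457922 rad; initial bearing θ = 1.424189 rad.
Destination latitude: φ₂ = arcsin( sin φ₁ cos δ + cos φ₁ sin δ cos θ ) = arcsin(-0.316817) = -18.471°.
Δλ = atan2( sin θ sin δ cos φ₁ , cos δ − sin φ₁ sin φ₂ ) = atan2(0.444878, 0.725182) = 0.550266 rad = 31.528°.
λ₂ = λ₁ + Δλ = 47.917°.
The forward bearing on arrival equals the back-azimuth from the destination plus 180°.
Back-azimuth from P₂ (-18.5°, 47.9°) to P₁ (-26.2°, 16.4°), with Δλ' = λ₁ − λ₂ = -31.5°: atan2( sin Δλ' cos φ₁ , cos φ₂ sin φ₁ − sin φ₂ cos φ₁ cos Δλ' ) = 249.3°.
Final bearing = (249.3° + 180°) mod 360° = 69.3°.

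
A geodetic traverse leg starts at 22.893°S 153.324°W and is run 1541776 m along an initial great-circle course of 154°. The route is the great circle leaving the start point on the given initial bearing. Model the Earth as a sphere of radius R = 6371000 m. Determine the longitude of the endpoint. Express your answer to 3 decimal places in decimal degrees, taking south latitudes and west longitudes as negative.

longitude -145.940°

Central angle δ = d/R = 0.241999 rad.
Converting: φ₁ = -0.399558 rad, θ = 2.687807 rad.
sin φ₂ = sin φ₁ cos δ + cos φ₁ sin δ cos θ = (-0.389011)(0.970861) + (0.921233)(0.239644)(-0.898794) = -0.576101
φ₂ = asin(-0.576101) = -0.613950 rad = -35.177°.
For the longitude increment, Δλ = atan2( sin θ sin δ cos φ₁, cos δ − sin φ₁ sin φ₂ ) = atan2(0.096778, 0.746751) = 7.384°.
Hence λ₂ = -153.324° + 7.384° = -145.940°.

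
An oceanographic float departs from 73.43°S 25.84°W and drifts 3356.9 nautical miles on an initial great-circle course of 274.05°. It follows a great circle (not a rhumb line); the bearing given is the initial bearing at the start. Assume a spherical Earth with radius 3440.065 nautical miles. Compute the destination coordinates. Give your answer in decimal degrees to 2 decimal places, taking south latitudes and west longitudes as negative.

latitude -31.37°, longitude -101.19°

Central angle δ = d/R = 0.975825 rad.
Start latitude φ₁ = -1.281595 rad; initial bearing θ = 4.783075 rad.
Applying the spherical law of cosines for sides, sin φ₂ = sin φ₁ cos δ + cos φ₁ sin δ cos θ = -0.520529, so φ₂ = -31.37°.
Then Δλ = atan2(-0.235592, 0.061573) = -1.315159 rad, from sin θ sin δ cos φ₁ over cos δ − sin φ₁ sin φ₂.
λ₂ = λ₁ + Δλ = -101.19°.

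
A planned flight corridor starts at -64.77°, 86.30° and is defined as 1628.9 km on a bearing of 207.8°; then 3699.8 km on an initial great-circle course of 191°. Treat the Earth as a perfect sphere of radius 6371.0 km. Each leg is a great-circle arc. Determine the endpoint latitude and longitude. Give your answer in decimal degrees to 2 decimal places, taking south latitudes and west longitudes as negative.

latitude -70.25°, longitude -104.97°

Apply the spherical direct solution leg by leg, carrying full precision between legs.
Leg 1: from (-64.77°, 86.30°), δ = 1628.9/6371 = 0.255674 rad, θ = 207.8° → φ = -76.06°, λ = 56.98°.
Leg 2: from (-76.06°, 56.98°), δ = 3699.8/6371 = 0.580725 rad, θ = 191° → φ = -70.25°, λ = -104.97°.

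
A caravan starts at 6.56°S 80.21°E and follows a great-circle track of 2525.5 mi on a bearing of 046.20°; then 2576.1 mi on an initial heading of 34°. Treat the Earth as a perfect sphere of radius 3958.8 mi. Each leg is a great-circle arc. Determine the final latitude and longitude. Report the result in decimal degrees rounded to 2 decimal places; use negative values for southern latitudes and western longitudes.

Apply the spherical direct solution leg by leg, carrying full precision between legs.
Leg 1: from (-6.56°, 80.21°), δ = 2525.5/3958.8 = 0.637946 rad, θ = 46.2° → φ = 18.53°, λ = 107.17°.
Leg 2: from (18.53°, 107.17°), δ = 2576.1/3958.8 = 0.650727 rad, θ = 34° → φ = 46.80°, λ = 136.83°.

latitude 46.80°, longitude 136.83°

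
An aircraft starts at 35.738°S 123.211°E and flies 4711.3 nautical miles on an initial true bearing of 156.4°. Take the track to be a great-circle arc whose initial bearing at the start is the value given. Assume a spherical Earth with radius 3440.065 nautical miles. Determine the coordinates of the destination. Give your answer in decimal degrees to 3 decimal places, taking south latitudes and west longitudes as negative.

δ = 4711.3/3440.065 = 1.369538 rad (78.4688°).
With φ₁ = -35.738° = -0.623746 rad and θ = 156.4° = 2.729695 rad:
sin φ₂ = sin φ₁ cos δ + cos φ₁ sin δ cos θ = (-0.584080)(0.199902) + (0.811696)(0.979816)(-0.916363) = -0.845554
φ₂ = asin(-0.845554) = -1.007602 rad = -57.731°.
For the longitude increment, Δλ = atan2( sin θ sin δ cos φ₁, cos δ − sin φ₁ sin φ₂ ) = atan2(0.318403, -0.293969) = 132.715°.
λ₂ = 123.211° + 132.715° = 255.926°, normalized to (−180°, 180°] → -104.074°.

latitude -57.731°, longitude -104.074°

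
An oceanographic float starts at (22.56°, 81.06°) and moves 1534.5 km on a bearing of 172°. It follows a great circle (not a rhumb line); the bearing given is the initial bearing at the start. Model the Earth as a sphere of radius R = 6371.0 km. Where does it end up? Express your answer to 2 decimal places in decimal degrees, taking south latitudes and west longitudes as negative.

Angular distance δ = d/R = 1534.5 / 6371 = 0.240857 rad.
With φ₁ = 22.56° = 0.393746 rad and θ = 172° = 3.001966 rad:
Destination latitude: φ₂ = arcsin( sin φ₁ cos δ + cos φ₁ sin δ cos θ ) = arcsin(0.154438) = 8.88°.
Then Δλ = atan2(0.030657, 0.911884) = 0.033607 rad, from sin θ sin δ cos φ₁ over cos δ − sin φ₁ sin φ₂.
Hence λ₂ = 81.06° + 1.93° = 82.99°.

latitude 8.88°, longitude 82.99°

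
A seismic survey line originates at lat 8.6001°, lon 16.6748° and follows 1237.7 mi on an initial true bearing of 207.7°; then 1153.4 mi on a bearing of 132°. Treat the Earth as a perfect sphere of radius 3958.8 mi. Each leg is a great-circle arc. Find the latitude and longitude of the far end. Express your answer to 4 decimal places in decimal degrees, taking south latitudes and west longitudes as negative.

latitude -18.1964°, longitude 21.3726°

Apply the spherical direct solution leg by leg, carrying full precision between legs.
Leg 1: from (8.6001°, 16.6748°), δ = 1237.7/3958.8 = 0.312645 rad, θ = 207.7° → φ = -7.2949°, λ = 8.3872°.
Leg 2: from (-7.2949°, 8.3872°), δ = 1153.4/3958.8 = 0.291351 rad, θ = 132° → φ = -18.1964°, λ = 21.3726°.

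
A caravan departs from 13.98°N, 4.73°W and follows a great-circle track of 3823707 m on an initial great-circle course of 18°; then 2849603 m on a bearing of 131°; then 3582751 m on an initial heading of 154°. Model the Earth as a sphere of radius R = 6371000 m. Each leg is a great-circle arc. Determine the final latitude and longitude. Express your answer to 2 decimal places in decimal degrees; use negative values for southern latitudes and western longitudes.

Apply the spherical direct solution leg by leg, carrying full precision between legs.
Leg 1: from (13.98°, -4.73°), δ = 3823707/6371000 = 0.600174 rad, θ = 18° → φ = 46.10°, λ = 9.85°.
Leg 2: from (46.10°, 9.85°), δ = 2849603/6371000 = 0.447277 rad, θ = 131° → φ = 26.93°, λ = 31.33°.
Leg 3: from (26.93°, 31.33°), δ = 3582751/6371000 = 0.562353 rad, θ = 154° → φ = -2.52°, λ = 44.86°.

latitude -2.52°, longitude 44.86°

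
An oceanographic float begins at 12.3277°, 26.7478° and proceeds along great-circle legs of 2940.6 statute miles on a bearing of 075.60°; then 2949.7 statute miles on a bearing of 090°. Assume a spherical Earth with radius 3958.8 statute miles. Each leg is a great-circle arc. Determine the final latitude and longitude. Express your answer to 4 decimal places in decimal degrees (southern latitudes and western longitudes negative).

Apply the spherical direct solution leg by leg, carrying full precision between legs.
Leg 1: from (12.3277°, 26.7478°), δ = 2940.6/3958.8 = 0.742801 rad, θ = 75.6° → φ = 18.7588°, λ = 70.5250°.
Leg 2: from (18.7588°, 70.5250°), δ = 2949.7/3958.8 = 0.745100 rad, θ = 90° → φ = 13.6725°, λ = 114.7773°.

latitude 13.6725°, longitude 114.7773°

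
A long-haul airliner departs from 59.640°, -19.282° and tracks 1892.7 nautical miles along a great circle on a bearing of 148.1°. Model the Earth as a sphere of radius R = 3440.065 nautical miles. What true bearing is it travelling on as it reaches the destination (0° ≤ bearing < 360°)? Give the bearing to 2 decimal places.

final bearing 161.90°

Central angle δ = d/R = 0.550193 rad.
With φ₁ = 59.640° = 1.040914 rad and θ = 148.1° = 2.584833 rad:
sin φ₂ = sin φ₁ cos δ + cos φ₁ sin δ cos θ = (0.862867)(0.852424) + (0.505431)(0.522852)(-0.848972) = 0.511174
φ₂ = asin(0.511174) = 0.536550 rad = 30.742°.
Then Δλ = atan2(0.139648, 0.411349) = 0.327280 rad, from sin θ sin δ cos φ₁ over cos δ − sin φ₁ sin φ₂.
λ₂ = -19.282° + 18.752° = -0.530°.
The forward bearing on arrival equals the back-azimuth from the destination plus 180°.
Back-azimuth from P₂ (30.74°, -0.53°) to P₁ (59.64°, -19.28°), with Δλ' = λ₁ − λ₂ = -18.75°: atan2( sin Δλ' cos φ₁ , cos φ₂ sin φ₁ − sin φ₂ cos φ₁ cos Δλ' ) = 341.90°.
Final bearing = (341.90° + 180°) mod 360° = 161.90°.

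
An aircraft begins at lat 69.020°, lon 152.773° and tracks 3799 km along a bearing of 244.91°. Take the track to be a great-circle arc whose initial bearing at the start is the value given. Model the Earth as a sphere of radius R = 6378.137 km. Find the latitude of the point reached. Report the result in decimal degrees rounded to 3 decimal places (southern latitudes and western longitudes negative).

latitude 43.451°

δ = 3799/6378.137 = 0.595628 rad (34.1270°).
Start latitude φ₁ = 1.204626 rad; initial bearing θ = 4.274486 rad.
Destination latitude: φ₂ = arcsin( sin φ₁ cos δ + cos φ₁ sin δ cos θ ) = arcsin(0.687740) = 43.451°.
For the longitude increment, Δλ = atan2( sin θ sin δ cos φ₁, cos δ − sin φ₁ sin φ₂ ) = atan2(-0.181918, 0.185650) = -44.418°.
Hence λ₂ = 152.773° + -44.418° = 108.355°.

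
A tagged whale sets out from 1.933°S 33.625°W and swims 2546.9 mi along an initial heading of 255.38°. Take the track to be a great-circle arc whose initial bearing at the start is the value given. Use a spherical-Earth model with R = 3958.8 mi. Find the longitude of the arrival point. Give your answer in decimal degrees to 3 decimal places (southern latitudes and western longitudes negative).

longitude -69.776°

Central angle δ = d/R = 0.643352 rad.
With φ₁ = -1.933° = -0.033737 rad and θ = 255.38° = 4.457222 rad:
Applying the spherical law of cosines for sides, sin φ₂ = sin φ₁ cos δ + cos φ₁ sin δ cos θ = -0.178316, so φ₂ = -10.272°.
For the longitude increment, Δλ = atan2( sin θ sin δ cos φ₁, cos δ − sin φ₁ sin φ₂ ) = atan2(-0.580127, 0.794075) = -36.151°.
λ₂ = λ₁ + Δλ = -69.776°.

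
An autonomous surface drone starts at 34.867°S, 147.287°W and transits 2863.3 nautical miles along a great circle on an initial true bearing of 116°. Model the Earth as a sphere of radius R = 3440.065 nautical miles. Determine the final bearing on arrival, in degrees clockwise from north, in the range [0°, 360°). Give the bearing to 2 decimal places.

The arc subtends δ = 2863.3/3440.065 = 0.832339 rad at the centre.
Start latitude φ₁ = -0.608544 rad; initial bearing θ = 2.024582 rad.
Destination latitude: φ₂ = arcsin( sin φ₁ cos δ + cos φ₁ sin δ cos θ ) = arcsin(-0.650803) = -40.602°.
Then Δλ = atan2(0.545345, 0.301101) = 1.066320 rad, from sin θ sin δ cos φ₁ over cos δ − sin φ₁ sin φ₂.
Hence λ₂ = -147.287° + 61.096° = -86.191°.
The forward bearing on arrival equals the back-azimuth from the destination plus 180°.
Back-azimuth from P₂ (-40.60°, -86.19°) to P₁ (-34.87°, -147.29°), with Δλ' = λ₁ − λ₂ = -61.10°: atan2( sin Δλ' cos φ₁ , cos φ₂ sin φ₁ − sin φ₂ cos φ₁ cos Δλ' ) = 256.24°.
Final bearing = (256.24° + 180°) mod 360° = 76.24°.

final bearing 76.24°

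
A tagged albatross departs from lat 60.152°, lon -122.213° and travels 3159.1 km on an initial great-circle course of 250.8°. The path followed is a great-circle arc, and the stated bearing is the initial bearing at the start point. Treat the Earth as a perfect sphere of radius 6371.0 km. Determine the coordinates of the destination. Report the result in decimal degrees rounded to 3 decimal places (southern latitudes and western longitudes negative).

latitude 43.237°, longitude -160.292°

Angular distance δ = d/R = 3159.1 / 6371 = 0.495856 rad.
Converting: φ₁ = 1.049850 rad, θ = 4.377286 rad.
Destination latitude: φ₂ = arcsin( sin φ₁ cos δ + cos φ₁ sin δ cos θ ) = arcsin(0.685012) = 43.237°.
For the longitude increment, Δλ = atan2( sin θ sin δ cos φ₁, cos δ − sin φ₁ sin φ₂ ) = atan2(-0.223627, 0.285418) = -38.079°.
Hence λ₂ = -122.213° + -38.079° = -160.292°.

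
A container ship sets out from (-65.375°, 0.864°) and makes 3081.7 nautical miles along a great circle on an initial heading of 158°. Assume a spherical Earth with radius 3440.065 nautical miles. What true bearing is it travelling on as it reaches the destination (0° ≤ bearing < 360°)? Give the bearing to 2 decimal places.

Angular distance δ = d/R = 3081.7 / 3440.065 = 0.895826 rad.
With φ₁ = -65.375° = -1.141009 rad and θ = 158° = 2.757620 rad:
Applying the spherical law of cosines for sides, sin φ₂ = sin φ₁ cos δ + cos φ₁ sin δ cos θ = -0.869667, so φ₂ = -60.420°.
For the longitude increment, Δλ = atan2( sin θ sin δ cos φ₁, cos δ − sin φ₁ sin φ₂ ) = atan2(0.121864, -0.165701) = 143.668°.
Hence λ₂ = 0.864° + 143.668° = 144.532°.
The forward bearing on arrival equals the back-azimuth from the destination plus 180°.
Back-azimuth from P₂ (-60.42°, 144.53°) to P₁ (-65.38°, 0.86°), with Δλ' = λ₁ − λ₂ = -143.67°: atan2( sin Δλ' cos φ₁ , cos φ₂ sin φ₁ − sin φ₂ cos φ₁ cos Δλ' ) = 198.43°.
Final bearing = (198.43° + 180°) mod 360° = 18.43°.

final bearing 18.43°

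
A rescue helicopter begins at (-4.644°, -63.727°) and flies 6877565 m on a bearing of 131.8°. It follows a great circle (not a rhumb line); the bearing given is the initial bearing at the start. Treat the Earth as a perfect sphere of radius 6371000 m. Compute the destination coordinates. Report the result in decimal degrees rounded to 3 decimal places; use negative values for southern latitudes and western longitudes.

The arc subtends δ = 6877565/6371000 = 1.079511 rad at the centre.
Converting: φ₁ = -0.081053 rad, θ = 2.300344 rad.
Destination latitude: φ₂ = arcsin( sin φ₁ cos δ + cos φ₁ sin δ cos θ ) = arcsin(-0.623966) = -38.606°.
Δλ = atan2( sin θ sin δ cos φ₁ , cos δ − sin φ₁ sin φ₂ ) = atan2(0.655149, 0.421241) = 0.999379 rad = 57.260°.
λ₂ = -63.727° + 57.260° = -6.467°.

latitude -38.606°, longitude -6.467°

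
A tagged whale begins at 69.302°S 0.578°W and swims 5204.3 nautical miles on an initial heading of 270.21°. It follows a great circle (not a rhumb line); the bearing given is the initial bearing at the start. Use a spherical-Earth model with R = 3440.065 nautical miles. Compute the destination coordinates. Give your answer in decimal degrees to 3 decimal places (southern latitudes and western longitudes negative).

latitude -3.031°, longitude -89.207°

The arc subtends δ = 5204.3/3440.065 = 1.512849 rad at the centre.
Converting: φ₁ = -1.209548 rad, θ = 4.716054 rad.
Applying the spherical law of cosines for sides, sin φ₂ = sin φ₁ cos δ + cos φ₁ sin δ cos θ = -0.052883, so φ₂ = -3.031°.
For the longitude increment, Δλ = atan2( sin θ sin δ cos φ₁, cos δ − sin φ₁ sin φ₂ ) = atan2(-0.352847, 0.008445) = -88.629°.
λ₂ = -0.578° + -88.629° = -89.207°.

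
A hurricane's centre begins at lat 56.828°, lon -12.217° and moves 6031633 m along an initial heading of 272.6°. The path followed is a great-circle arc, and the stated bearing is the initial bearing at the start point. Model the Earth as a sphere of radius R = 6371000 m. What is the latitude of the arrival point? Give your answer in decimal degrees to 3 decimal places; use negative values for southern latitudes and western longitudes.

The arc subtends δ = 6031633/6371000 = 0.946733 rad at the centre.
Start latitude φ₁ = 0.991836 rad; initial bearing θ = 4.757768 rad.
sin φ₂ = sin φ₁ cos δ + cos φ₁ sin δ cos θ = (0.837032)(0.584338) + (0.547154)(0.811511)(0.045363) = 0.509251
φ₂ = asin(0.509251) = 0.534315 rad = 30.614°.
Then Δλ = atan2(-0.443564, 0.158078) = -1.228448 rad, from sin θ sin δ cos φ₁ over cos δ − sin φ₁ sin φ₂.
λ₂ = -12.217° + -70.385° = -82.602°.

latitude 30.614°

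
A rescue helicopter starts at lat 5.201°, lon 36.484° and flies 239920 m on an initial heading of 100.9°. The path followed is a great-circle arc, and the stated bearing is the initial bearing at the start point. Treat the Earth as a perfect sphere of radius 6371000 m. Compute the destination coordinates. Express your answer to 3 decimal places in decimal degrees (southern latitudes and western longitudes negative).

Angular distance δ = d/R = 239920 / 6371000 = 0.037658 rad.
Converting: φ₁ = 0.090775 rad, θ = 1.761037 rad.
sin φ₂ = sin φ₁ cos δ + cos φ₁ sin δ cos θ = (0.090650)(0.999291) + (0.995883)(0.037649)(-0.189095) = 0.083496
φ₂ = asin(0.083496) = 0.083593 rad = 4.790°.
For the longitude increment, Δλ = atan2( sin θ sin δ cos φ₁, cos δ − sin φ₁ sin φ₂ ) = atan2(0.036818, 0.991722) = 2.126°.
λ₂ = λ₁ + Δλ = 38.610°.

latitude 4.790°, longitude 38.610°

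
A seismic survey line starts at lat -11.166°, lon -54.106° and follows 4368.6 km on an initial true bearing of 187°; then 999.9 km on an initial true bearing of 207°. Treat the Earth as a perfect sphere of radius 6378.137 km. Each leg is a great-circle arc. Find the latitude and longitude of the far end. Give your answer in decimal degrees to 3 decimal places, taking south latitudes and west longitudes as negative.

latitude -57.782°, longitude -68.634°

Apply the spherical direct solution leg by leg, carrying full precision between legs.
Leg 1: from (-11.166°, -54.106°), δ = 4368.6/6378.137 = 0.684934 rad, θ = 187° → φ = -49.996°, λ = -60.994°.
Leg 2: from (-49.996°, -60.994°), δ = 999.9/6378.137 = 0.156770 rad, θ = 207° → φ = -57.782°, λ = -68.634°.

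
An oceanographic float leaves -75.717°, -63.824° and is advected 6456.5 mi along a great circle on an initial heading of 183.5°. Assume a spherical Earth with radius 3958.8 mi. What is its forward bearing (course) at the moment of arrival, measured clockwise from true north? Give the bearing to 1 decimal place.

final bearing 359.1°

The arc subtends δ = 6456.5/3958.8 = 1.630924 rad at the centre.
With φ₁ = -75.717° = -1.321511 rad and θ = 183.5° = 3.202679 rad:
sin φ₂ = sin φ₁ cos δ + cos φ₁ sin δ cos θ = (-0.969089)(-0.060091) + (0.246711)(0.998193)(-0.998135) = -0.187573
φ₂ = asin(-0.187573) = -0.188691 rad = -10.811°.
Δλ = atan2( sin θ sin δ cos φ₁ , cos δ − sin φ₁ sin φ₂ ) = atan2(-0.015034, -0.241866) = -3.079513 rad = -176.443°.
λ₂ = -63.824° + -176.443° = -240.267°, normalized to (−180°, 180°] → 119.733°.
The forward bearing on arrival equals the back-azimuth from the destination plus 180°.
Back-azimuth from P₂ (-10.8°, 119.7°) to P₁ (-75.7°, -63.8°), with Δλ' = λ₁ − λ₂ = -183.6°: atan2( sin Δλ' cos φ₁ , cos φ₂ sin φ₁ − sin φ₂ cos φ₁ cos Δλ' ) = 179.1°.
Final bearing = (179.1° + 180°) mod 360° = 359.1°.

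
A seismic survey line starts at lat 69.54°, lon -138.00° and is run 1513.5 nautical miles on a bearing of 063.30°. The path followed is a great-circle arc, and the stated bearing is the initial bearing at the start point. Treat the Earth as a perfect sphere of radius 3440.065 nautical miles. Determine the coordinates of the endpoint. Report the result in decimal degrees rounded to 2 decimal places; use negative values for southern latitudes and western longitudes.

The arc subtends δ = 1513.5/3440.065 = 0.439963 rad at the centre.
With φ₁ = 69.54° = 1.213702 rad and θ = 63.3° = 1.104793 rad:
Destination latitude: φ₂ = arcsin( sin φ₁ cos δ + cos φ₁ sin δ cos θ ) = arcsin(0.914585) = 66.15°.
For the longitude increment, Δλ = atan2( sin θ sin δ cos φ₁, cos δ − sin φ₁ sin φ₂ ) = atan2(0.133002, 0.047878) = 70.20°.
λ₂ = λ₁ + Δλ = -67.80°.

latitude 66.15°, longitude -67.80°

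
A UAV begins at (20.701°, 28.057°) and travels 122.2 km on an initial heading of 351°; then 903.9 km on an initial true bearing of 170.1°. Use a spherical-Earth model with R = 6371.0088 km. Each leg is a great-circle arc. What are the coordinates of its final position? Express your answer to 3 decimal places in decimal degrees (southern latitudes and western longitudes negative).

latitude 13.773°, longitude 29.306°

Apply the spherical direct solution leg by leg, carrying full precision between legs.
Leg 1: from (20.701°, 28.057°), δ = 122.2/6371.0088 = 0.019181 rad, θ = 351° → φ = 21.786°, λ = 27.872°.
Leg 2: from (21.786°, 27.872°), δ = 903.9/6371.0088 = 0.141877 rad, θ = 170.1° → φ = 13.773°, λ = 29.306°.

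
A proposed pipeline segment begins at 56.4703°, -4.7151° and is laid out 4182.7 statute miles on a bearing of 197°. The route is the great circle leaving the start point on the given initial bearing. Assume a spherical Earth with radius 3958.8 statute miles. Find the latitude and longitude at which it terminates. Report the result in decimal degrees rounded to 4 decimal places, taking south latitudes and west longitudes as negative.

Angular distance δ = d/R = 4182.7 / 3958.8 = 1.056558 rad.
Start latitude φ₁ = 0.985593 rad; initial bearing θ = 3.438299 rad.
Applying the spherical law of cosines for sides, sin φ₂ = sin φ₁ cos δ + cos φ₁ sin δ cos θ = -0.049891, so φ₂ = -2.8597°.
For the longitude increment, Δλ = atan2( sin θ sin δ cos φ₁, cos δ − sin φ₁ sin φ₂ ) = atan2(-0.140610, 0.533461) = -14.7662°.
λ₂ = -4.7151° + -14.7662° = -19.4813°.

latitude -2.8597°, longitude -19.4813°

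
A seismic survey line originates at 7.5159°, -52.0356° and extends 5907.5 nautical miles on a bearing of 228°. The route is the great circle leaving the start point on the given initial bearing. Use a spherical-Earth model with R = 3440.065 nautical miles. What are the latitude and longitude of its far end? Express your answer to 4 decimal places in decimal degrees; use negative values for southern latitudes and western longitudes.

δ = 5907.5/3440.065 = 1.717264 rad (98.3920°).
Converting: φ₁ = 0.131177 rad, θ = 3.979351 rad.
sin φ₂ = sin φ₁ cos δ + cos φ₁ sin δ cos θ = (0.130801)(-0.145945) + (0.991409)(0.989293)(-0.669131) = -0.675369
φ₂ = asin(-0.675369) = -0.741464 rad = -42.4828°.
Δλ = atan2( sin θ sin δ cos φ₁ , cos δ − sin φ₁ sin φ₂ ) = atan2(-0.728872, -0.057606) = -1.649666 rad = -94.5189°.
λ₂ = -52.0356° + -94.5189° = -146.5545°.

latitude -42.4828°, longitude -146.5545°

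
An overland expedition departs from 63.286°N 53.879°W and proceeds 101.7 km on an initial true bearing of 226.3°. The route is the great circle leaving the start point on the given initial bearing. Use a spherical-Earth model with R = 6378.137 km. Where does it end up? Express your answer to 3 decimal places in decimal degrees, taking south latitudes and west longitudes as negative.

The arc subtends δ = 101.7/6378.137 = 0.015945 rad at the centre.
Start latitude φ₁ = 1.104549 rad; initial bearing θ = 3.949680 rad.
Destination latitude: φ₂ = arcsin( sin φ₁ cos δ + cos φ₁ sin δ cos θ ) = arcsin(0.888196) = 62.647°.
Then Δλ = atan2(-0.005182, 0.206481) = -0.025091 rad, from sin θ sin δ cos φ₁ over cos δ − sin φ₁ sin φ₂.
λ₂ = -53.879° + -1.438° = -55.317°.

latitude 62.647°, longitude -55.317°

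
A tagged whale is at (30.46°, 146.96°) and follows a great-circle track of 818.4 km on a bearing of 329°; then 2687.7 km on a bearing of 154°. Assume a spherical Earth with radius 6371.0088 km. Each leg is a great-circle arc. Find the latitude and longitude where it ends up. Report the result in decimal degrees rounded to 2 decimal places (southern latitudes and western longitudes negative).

latitude 14.47°, longitude 152.92°

Apply the spherical direct solution leg by leg, carrying full precision between legs.
Leg 1: from (30.46°, 146.96°), δ = 818.4/6371.0088 = 0.128457 rad, θ = 329° → φ = 36.68°, λ = 142.24°.
Leg 2: from (36.68°, 142.24°), δ = 2687.7/6371.0088 = 0.421864 rad, θ = 154° → φ = 14.47°, λ = 152.92°.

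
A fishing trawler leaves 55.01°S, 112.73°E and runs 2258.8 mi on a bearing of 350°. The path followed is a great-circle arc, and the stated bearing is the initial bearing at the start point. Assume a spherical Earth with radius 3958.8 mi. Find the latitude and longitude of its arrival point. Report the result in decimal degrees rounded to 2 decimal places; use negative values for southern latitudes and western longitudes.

Angular distance δ = d/R = 2258.8 / 3958.8 = 0.570577 rad.
Start latitude φ₁ = -0.960106 rad; initial bearing θ = 6.108652 rad.
sin φ₂ = sin φ₁ cos δ + cos φ₁ sin δ cos θ = (-0.819252)(0.841589) + (0.573433)(0.540118)(0.984808) = -0.384458
φ₂ = asin(-0.384458) = -0.394620 rad = -22.61°.
Δλ = atan2( sin θ sin δ cos φ₁ , cos δ − sin φ₁ sin φ₂ ) = atan2(-0.053783, 0.526622) = -0.101775 rad = -5.83°.
λ₂ = λ₁ + Δλ = 106.90°.

latitude -22.61°, longitude 106.90°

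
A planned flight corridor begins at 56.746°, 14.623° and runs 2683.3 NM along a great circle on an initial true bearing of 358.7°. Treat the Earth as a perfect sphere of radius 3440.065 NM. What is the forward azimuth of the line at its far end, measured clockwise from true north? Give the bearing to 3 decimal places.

final bearing 183.588°

Angular distance δ = d/R = 2683.3 / 3440.065 = 0.780014 rad.
With φ₁ = 56.746° = 0.990405 rad and θ = 358.7° = 6.260496 rad:
sin φ₂ = sin φ₁ cos δ + cos φ₁ sin δ cos θ = (0.836248)(0.710903) + (0.548352)(0.703290)(0.999743) = 0.980042
φ₂ = asin(0.980042) = 1.370674 rad = 78.534°.
For the longitude increment, Δλ = atan2( sin θ sin δ cos φ₁, cos δ − sin φ₁ sin φ₂ ) = atan2(-0.008749, -0.108655) = -175.396°.
Hence λ₂ = 14.623° + -175.396° = -160.773°.
The forward bearing on arrival equals the back-azimuth from the destination plus 180°.
Back-azimuth from P₂ (78.534°, -160.773°) to P₁ (56.746°, 14.623°), with Δλ' = λ₁ − λ₂ = 175.396°: atan2( sin Δλ' cos φ₁ , cos φ₂ sin φ₁ − sin φ₂ cos φ₁ cos Δλ' ) = 3.588°.
Final bearing = (3.588° + 180°) mod 360° = 183.588°.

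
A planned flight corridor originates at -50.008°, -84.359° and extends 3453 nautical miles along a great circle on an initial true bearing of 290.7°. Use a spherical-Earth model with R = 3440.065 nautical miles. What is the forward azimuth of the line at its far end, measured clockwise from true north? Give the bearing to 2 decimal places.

δ = 3453/3440.065 = 1.003760 rad (57.5112°).
Converting: φ₁ = -0.872804 rad, θ = 5.073672 rad.
sin φ₂ = sin φ₁ cos δ + cos φ₁ sin δ cos θ = (-0.766134)(0.537134) + (0.642681)(0.843497)(0.353475) = -0.219899
φ₂ = asin(-0.219899) = -0.221711 rad = -12.703°.
Then Δλ = atan2(-0.507103, 0.368663) = -0.942180 rad, from sin θ sin δ cos φ₁ over cos δ − sin φ₁ sin φ₂.
λ₂ = -84.359° + -53.983° = -138.342°.
The forward bearing on arrival equals the back-azimuth from the destination plus 180°.
Back-azimuth from P₂ (-12.70°, -138.34°) to P₁ (-50.01°, -84.36°), with Δλ' = λ₁ − λ₂ = 53.98°: atan2( sin Δλ' cos φ₁ , cos φ₂ sin φ₁ − sin φ₂ cos φ₁ cos Δλ' ) = 141.96°.
Final bearing = (141.96° + 180°) mod 360° = 321.96°.

final bearing 321.96°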